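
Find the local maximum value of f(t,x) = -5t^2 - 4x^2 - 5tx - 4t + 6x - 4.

∂f/∂t = -10t - 5x - 4 = 0 and ∂f/∂x = -5t - 8x + 6 = 0, so (t, x) = (-62/55, 16/11).
The Hessian has f_{tt} = -10, f_{xx} = -8, f_{tx} = -5, giving D = 55 > 0 with f_{tt} < 0, so the point is a local maximum.
f(-62/55, 16/11) = 144/55.

144/55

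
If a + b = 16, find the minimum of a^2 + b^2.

128

With a + b = 16, a^2 + b^2 = a^2 + (16 − a)^2.
The derivative 2a − 2(16 − a) = 4a − 32 vanishes at a = 8; second derivative 4 > 0, a minimum.
The minimum is 2·(8)^2 = 128.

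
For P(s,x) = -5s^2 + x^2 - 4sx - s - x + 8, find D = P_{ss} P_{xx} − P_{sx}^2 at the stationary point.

∂P/∂s = -10s - 4x - 1 = 0 and ∂P/∂x = -4s + 2x - 1 = 0, so (s, x) = (-1/6, 1/6).
The Hessian has P_{ss} = -10, P_{xx} = 2, P_{sx} = -4, giving D = -36 < 0, so the point is a saddle point.
D = (-10)·(2) − (-4)^2 = -36.

-36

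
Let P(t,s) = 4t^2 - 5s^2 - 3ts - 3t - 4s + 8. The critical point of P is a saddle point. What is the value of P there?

∂P/∂t = 8t - 3s - 3 = 0 and ∂P/∂s = -3t - 10s - 4 = 0, so (t, s) = (18/89, -41/89).
The Hessian has P_{tt} = 8, P_{ss} = -10, P_{ts} = -3, giving D = -89 < 0, so the point is a saddle point.
P(18/89, -41/89) = 767/89.

767/89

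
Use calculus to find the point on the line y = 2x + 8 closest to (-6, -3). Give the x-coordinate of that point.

-28/5

Minimize D(x)^2 = (x + 6)^2 + (2x + 11)^2.
d/dx[D^2] = 2(x + 6) + 2·2·(2x + 11) = 0 ⇒ x = -28/5.
Then y = -16/5 and the distance is √(1/5) ≈ 0.4472.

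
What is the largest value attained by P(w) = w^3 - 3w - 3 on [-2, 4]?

The derivative is 3w^2 - 3, which vanishes at w = -1 and w = 1.
Candidates: P(-2) = -5,  P(-1) = -1,  P(1) = -5,  P(4) = 49.
The maximum over the interval is 49, attained at w = 4.

49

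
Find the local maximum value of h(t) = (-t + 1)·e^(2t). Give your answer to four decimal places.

h'(t) = (-1)·e^(2t) + (-t + 1)·2·e^(2t) = (-2t + 1)·e^(2t). Since e^(2t) > 0, the only critical point is t = 1/2.
h''(1/2) has the same sign as -2 < 0, so this is a local maximum.
h(1/2) = (1/2)·e^(1) ≈ 1.3591.

1.3591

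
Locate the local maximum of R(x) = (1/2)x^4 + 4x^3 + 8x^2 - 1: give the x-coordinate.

R'(x) = 2x^3 + 12x^2 + 16x = 0 at x = -4, -2, 0.
R''(x) = 6x^2 + 24x + 16. R''(-4) = 16 > 0 ⇒ local minimum; R''(-2) = -8 < 0 ⇒ local maximum; R''(0) = 16 > 0 ⇒ local minimum.
Thus R has its local maximum at x = -2, with value 7.

-2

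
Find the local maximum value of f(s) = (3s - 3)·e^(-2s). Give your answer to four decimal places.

0.0747

By the product rule, f'(s) = (-6s + 9)·e^(-2s). Since e^(-2s) > 0, the only critical point is s = 3/2.
f''(3/2) has the same sign as -6 < 0, so this is a local maximum.
f(3/2) = (3/2)·e^(-3) ≈ 0.0747.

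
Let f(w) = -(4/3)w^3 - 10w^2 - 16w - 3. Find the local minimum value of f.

-41/3

f'(w) = -4w^2 - 20w - 16. Setting f'(w) = 0 gives w ∈ {-4, -1}.
Since f''(w) = -8w - 20, we get f''(-4) = 12 > 0 ⇒ local minimum; f''(-1) = -12 < 0 ⇒ local maximum.
Thus f has its local minimum at w = -4, with value -41/3.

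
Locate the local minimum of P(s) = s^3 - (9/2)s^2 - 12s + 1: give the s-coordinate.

4

P'(s) = 3s^2 - 9s - 12 = 0 at s = -1, 4.
Second-derivative test with P''(s) = 6s - 9: P''(-1) = -15 < 0 ⇒ local maximum; P''(4) = 15 > 0 ⇒ local minimum.
So the local minimum value is P(4) = -55.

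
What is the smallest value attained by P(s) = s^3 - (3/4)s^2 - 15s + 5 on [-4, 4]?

-345/16

Differentiating, P'(s) = 3s^2 - (3/2)s - 15; which vanishes at s = -2 and s = 5/2.
Evaluating at the critical points and endpoints: P(-4) = -11,  P(-2) = 24,  P(5/2) = -345/16,  P(4) = -3.
The minimum over the interval is -345/16, attained at s = 5/2.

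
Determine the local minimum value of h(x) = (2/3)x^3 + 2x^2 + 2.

2

h'(x) = 2x^2 + 4x = 0 at x = -2, 0.
Since h''(x) = 4x + 4, we get h''(-2) = -4 < 0 ⇒ local maximum; h''(0) = 4 > 0 ⇒ local minimum.
So the local minimum value is h(0) = 2.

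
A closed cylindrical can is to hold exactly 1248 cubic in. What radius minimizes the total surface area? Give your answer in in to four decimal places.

5.8346

With radius r and height h, πr²h = 1248 so h = 1248/(πr²), and S(r) = 2πr² + 2πrh = 2πr² + 2·1248/r.
S'(r) = 4πr − 2·1248/r² = 0 ⇒ r³ = 1248/(2π), so r ≈ 5.8346 and h = 2r ≈ 11.6692.
S''(r) = 4π + 4·1248/r³ > 0, so this is the minimum; S ≈ 641.6885.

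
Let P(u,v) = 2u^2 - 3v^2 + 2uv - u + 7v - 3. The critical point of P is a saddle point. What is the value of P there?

25/28

∂P/∂u = 4u + 2v - 1 = 0 and ∂P/∂v = 2u - 6v + 7 = 0, so (u, v) = (-2/7, 15/14).
The Hessian has P_{uu} = 4, P_{vv} = -6, P_{uv} = 2, giving D = -28 < 0, so the point is a saddle point.
P(-2/7, 15/14) = 25/28.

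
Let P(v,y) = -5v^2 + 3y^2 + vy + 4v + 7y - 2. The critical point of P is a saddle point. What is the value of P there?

∂P/∂v = -10v + y + 4 = 0 and ∂P/∂y = v + 6y + 7 = 0, so (v, y) = (17/61, -74/61).
The Hessian has P_{vv} = -10, P_{yy} = 6, P_{vy} = 1, giving D = -61 < 0, so the point is a saddle point.
P(17/61, -74/61) = -347/61.

-347/61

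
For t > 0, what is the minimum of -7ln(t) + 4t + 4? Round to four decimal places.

7.0827

f'(t) = -7/t + 4 = 0 gives t = 7/4.
f''(t) = 7/t², which is positive for t > 0, so this is a local minimum.
f(7/4) = -7·ln(7/4) + 7 + 4 ≈ 7.0827.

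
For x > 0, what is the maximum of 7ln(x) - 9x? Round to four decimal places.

-8.7592

P'(x) = 7/x − 9 = 0 gives x = 7/9.
P''(x) = -7/x², which is negative for x > 0, so this is a local maximum.
P(7/9) = 7·ln(7/9) - 7 ≈ -8.7592.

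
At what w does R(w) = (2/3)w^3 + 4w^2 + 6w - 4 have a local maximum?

-3

R'(w) = 2w^2 + 8w + 6. Setting R'(w) = 0 gives w ∈ {-3, -1}.
Since R''(w) = 4w + 8, we get R''(-3) = -4 < 0 ⇒ local maximum; R''(-1) = 4 > 0 ⇒ local minimum.
The local maximum is R(-3) = -4.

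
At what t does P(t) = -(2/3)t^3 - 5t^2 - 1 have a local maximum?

0

Critical points: P'(t) = -2t^2 - 10t vanishes at t = -5, 0.
Second-derivative test with P''(t) = -4t - 10: P''(-5) = 10 > 0 ⇒ local minimum; P''(0) = -10 < 0 ⇒ local maximum.
Thus P has its local maximum at t = 0, with value -1.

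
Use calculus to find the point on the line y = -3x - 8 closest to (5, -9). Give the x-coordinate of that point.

4/5

Minimize D(x)^2 = (x - 5)^2 + (-3x + 1)^2.
d/dx[D^2] = 2(x - 5) + 2·(-3)·(-3x + 1) = 0 ⇒ x = 4/5.
Then y = -52/5 and the distance is √(98/5) ≈ 4.4272.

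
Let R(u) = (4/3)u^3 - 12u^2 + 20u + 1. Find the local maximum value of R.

R'(u) = 4u^2 - 24u + 20. Setting R'(u) = 0 gives u ∈ {1, 5}.
Second-derivative test with R''(u) = 8u - 24: R''(1) = -16 < 0 ⇒ local maximum; R''(5) = 16 > 0 ⇒ local minimum.
So the local maximum value is R(1) = 31/3.

31/3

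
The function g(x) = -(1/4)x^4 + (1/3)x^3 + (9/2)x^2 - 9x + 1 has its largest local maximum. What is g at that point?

g'(x) = -x^3 + x^2 + 9x - 9. Setting g'(x) = 0 gives x ∈ {-3, 1, 3}.
Second-derivative test with g''(x) = -3x^2 + 2x + 9: g''(-3) = -24 < 0 ⇒ local maximum; g''(1) = 8 > 0 ⇒ local minimum; g''(3) = -12 < 0 ⇒ local maximum.
So the largest local maximum value is g(-3) = 157/4.

157/4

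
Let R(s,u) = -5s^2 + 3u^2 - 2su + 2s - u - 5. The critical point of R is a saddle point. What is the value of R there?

∂R/∂s = -10s - 2u + 2 = 0 and ∂R/∂u = -2s + 6u - 1 = 0, so (s, u) = (5/32, 7/32).
The Hessian has R_{ss} = -10, R_{uu} = 6, R_{su} = -2, giving D = -64 < 0, so the point is a saddle point.
R(5/32, 7/32) = -317/64.

-317/64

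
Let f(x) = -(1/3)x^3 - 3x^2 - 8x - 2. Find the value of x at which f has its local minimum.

Critical points: f'(x) = -x^2 - 6x - 8 vanishes at x = -4, -2.
f''(x) = -2x - 6. f''(-4) = 2 > 0 ⇒ local minimum; f''(-2) = -2 < 0 ⇒ local maximum.
So the local minimum value is f(-4) = 10/3.

-4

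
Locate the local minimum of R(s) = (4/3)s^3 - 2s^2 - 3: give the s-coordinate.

R'(s) = 4s^2 - 4s = 0 at s = 0, 1.
Since R''(s) = 8s - 4, we get R''(0) = -4 < 0 ⇒ local maximum; R''(1) = 4 > 0 ⇒ local minimum.
Thus R has its local minimum at s = 1, with value -11/3.

1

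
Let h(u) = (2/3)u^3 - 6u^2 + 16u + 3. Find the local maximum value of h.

49/3

h'(u) = 2u^2 - 12u + 16. Setting h'(u) = 0 gives u ∈ {2, 4}.
Second-derivative test with h''(u) = 4u - 12: h''(2) = -4 < 0 ⇒ local maximum; h''(4) = 4 > 0 ⇒ local minimum.
The local maximum is h(2) = 49/3.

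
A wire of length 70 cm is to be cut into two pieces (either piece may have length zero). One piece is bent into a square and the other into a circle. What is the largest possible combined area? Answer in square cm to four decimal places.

Let x be the length used for the square. Square side x/4; circle radius (70−x)/(2π).
A(x) = (x/4)² + π·((70−x)/(2π))² = x²/16 + (70−x)²/(4π) for 0 ≤ x ≤ 70. A'(x) = x/8 − (70−x)/(2π) = 0 gives x = 4·70/(π+4) ≈ 39.2069.
A'' > 0, so the interior critical point is a minimum; the maximum is at an endpoint. A(0) = 389.9296 and A(70) = 306.2500, so the largest area is 389.9296.

389.9296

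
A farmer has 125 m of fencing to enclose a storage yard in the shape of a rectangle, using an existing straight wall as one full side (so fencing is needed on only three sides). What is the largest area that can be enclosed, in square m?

Let the sides perpendicular to the wall have length x and the parallel side y, so 2x + y = 125 and the area is A = xy = x(125 − 2x).
A'(x) = 125 − 4x = 0 gives x = 125/4, and A''(x) = −4 < 0 confirms a maximum.
Then y = 125 − 2·125/4 = 125/2 and A = 15625/8.

15625/8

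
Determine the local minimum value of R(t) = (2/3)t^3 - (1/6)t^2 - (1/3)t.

-1/8

R'(t) = 2t^2 - (1/3)t - 1/3 = 0 at t = -1/3, 1/2.
Since R''(t) = 4t - 1/3, we get R''(-1/3) = -5/3 < 0 ⇒ local maximum; R''(1/2) = 5/3 > 0 ⇒ local minimum.
The local minimum is R(1/2) = -1/8.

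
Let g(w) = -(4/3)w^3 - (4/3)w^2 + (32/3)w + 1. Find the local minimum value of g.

Critical points: g'(w) = -4w^2 - (8/3)w + 32/3 vanishes at w = -2, 4/3.
Second-derivative test with g''(w) = -8w - 8/3: g''(-2) = 40/3 > 0 ⇒ local minimum; g''(4/3) = -40/3 < 0 ⇒ local maximum.
The local minimum is g(-2) = -15.

-15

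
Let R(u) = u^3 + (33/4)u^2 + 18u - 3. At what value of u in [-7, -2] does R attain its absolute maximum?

-4

The derivative is 3u^2 + (33/2)u + 18, whose only zero in [-7, -2] is u = -4.
Evaluating at the critical points and endpoints: R(-7) = -271/4,  R(-4) = -7,  R(-2) = -14.
The maximum over the interval is -7, attained at u = -4.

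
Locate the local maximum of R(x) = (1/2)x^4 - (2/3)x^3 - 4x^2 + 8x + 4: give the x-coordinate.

1

Critical points: R'(x) = 2x^3 - 2x^2 - 8x + 8 vanishes at x = -2, 1, 2.
Since R''(x) = 6x^2 - 4x - 8, we get R''(-2) = 24 > 0 ⇒ local minimum; R''(1) = -6 < 0 ⇒ local maximum; R''(2) = 8 > 0 ⇒ local minimum.
So the local maximum value is R(1) = 47/6.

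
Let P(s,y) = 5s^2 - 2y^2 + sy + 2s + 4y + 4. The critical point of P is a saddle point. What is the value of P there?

∂P/∂s = 10s + y + 2 = 0 and ∂P/∂y = s - 4y + 4 = 0, so (s, y) = (-12/41, 38/41).
The Hessian has P_{ss} = 10, P_{yy} = -4, P_{sy} = 1, giving D = -41 < 0, so the point is a saddle point.
P(-12/41, 38/41) = 228/41.

228/41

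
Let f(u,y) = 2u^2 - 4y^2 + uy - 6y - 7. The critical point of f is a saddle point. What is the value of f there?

∂f/∂u = 4u + y = 0 and ∂f/∂y = u - 8y - 6 = 0, so (u, y) = (2/11, -8/11).
The Hessian has f_{uu} = 4, f_{yy} = -8, f_{uy} = 1, giving D = -33 < 0, so the point is a saddle point.
f(2/11, -8/11) = -53/11.

-53/11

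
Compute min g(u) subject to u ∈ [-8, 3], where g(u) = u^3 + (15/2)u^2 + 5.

-27

Differentiating, g'(u) = 3u^2 + 15u; which vanishes at u = -5 and u = 0.
Candidates: g(-8) = -27; g(-5) = 135/2; g(0) = 5; g(3) = 199/2.
The minimum over the interval is -27, attained at u = -8.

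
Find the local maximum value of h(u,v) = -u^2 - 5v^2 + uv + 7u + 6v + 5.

22

∂h/∂u = -2u + v + 7 = 0 and ∂h/∂v = u - 10v + 6 = 0, so (u, v) = (4, 1).
The Hessian has h_{uu} = -2, h_{vv} = -10, h_{uv} = 1, giving D = 19 > 0 with h_{uu} < 0, so the point is a local maximum.
h(4, 1) = 22.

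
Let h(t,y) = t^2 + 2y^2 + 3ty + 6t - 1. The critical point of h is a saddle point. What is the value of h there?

71

∂h/∂t = 2t + 3y + 6 = 0 and ∂h/∂y = 3t + 4y = 0, so (t, y) = (24, -18).
The Hessian has h_{tt} = 2, h_{yy} = 4, h_{ty} = 3, giving D = -1 < 0, so the point is a saddle point.
h(24, -18) = 71.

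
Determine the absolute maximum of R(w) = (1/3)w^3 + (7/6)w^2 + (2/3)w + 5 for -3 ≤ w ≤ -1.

17/3

The derivative is w^2 + (7/3)w + 2/3, whose only zero in [-3, -1] is w = -2.
Candidates: R(-3) = 9/2,  R(-2) = 17/3,  R(-1) = 31/6.
So the maximum is R(-2) = 17/3.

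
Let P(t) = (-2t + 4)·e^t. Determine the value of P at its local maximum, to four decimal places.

5.4366

By the product rule, P'(t) = (-2t + 2)·e^t. Since e^t > 0, the only critical point is t = 1.
P''(1) has the same sign as -2 < 0, so this is a local maximum.
P(1) = (2)·e^(1) ≈ 5.4366.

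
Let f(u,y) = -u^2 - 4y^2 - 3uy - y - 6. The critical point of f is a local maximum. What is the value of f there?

∂f/∂u = -2u - 3y = 0 and ∂f/∂y = -3u - 8y - 1 = 0, so (u, y) = (3/7, -2/7).
The Hessian has f_{uu} = -2, f_{yy} = -8, f_{uy} = -3, giving D = 7 > 0 with f_{uu} < 0, so the point is a local maximum.
f(3/7, -2/7) = -41/7.

-41/7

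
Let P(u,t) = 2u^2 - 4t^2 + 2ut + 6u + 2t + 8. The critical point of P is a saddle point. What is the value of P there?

32/9

∂P/∂u = 4u + 2t + 6 = 0 and ∂P/∂t = 2u - 8t + 2 = 0, so (u, t) = (-13/9, -1/9).
The Hessian has P_{uu} = 4, P_{tt} = -8, P_{ut} = 2, giving D = -36 < 0, so the point is a saddle point.
P(-13/9, -1/9) = 32/9.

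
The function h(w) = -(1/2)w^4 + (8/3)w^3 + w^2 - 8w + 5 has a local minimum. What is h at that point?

h'(w) = -2w^3 + 8w^2 + 2w - 8 = 0 at w = -1, 1, 4.
h''(w) = -6w^2 + 16w + 2. h''(-1) = -20 < 0 ⇒ local maximum; h''(1) = 12 > 0 ⇒ local minimum; h''(4) = -30 < 0 ⇒ local maximum.
Thus h has its local minimum at w = 1, with value 1/6.

1/6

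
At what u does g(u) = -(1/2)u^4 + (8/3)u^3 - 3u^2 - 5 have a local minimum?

g'(u) = -2u^3 + 8u^2 - 6u. Setting g'(u) = 0 gives u ∈ {0, 1, 3}.
Since g''(u) = -6u^2 + 16u - 6, we get g''(0) = -6 < 0 ⇒ local maximum; g''(1) = 4 > 0 ⇒ local minimum; g''(3) = -12 < 0 ⇒ local maximum.
So the local minimum value is g(1) = -35/6.

1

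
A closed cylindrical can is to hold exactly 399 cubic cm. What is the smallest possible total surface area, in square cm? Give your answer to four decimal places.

300.0289

With radius r and height h, πr²h = 399 so h = 399/(πr²), and S(r) = 2πr² + 2πrh = 2πr² + 2·399/r.
S'(r) = 4πr − 2·399/r² = 0 ⇒ r³ = 399/(2π), so r ≈ 3.9896 and h = 2r ≈ 7.9792.
S''(r) = 4π + 4·399/r³ > 0, so this is the minimum; S ≈ 300.0289.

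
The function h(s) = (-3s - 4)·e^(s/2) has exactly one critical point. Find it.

Differentiating with the product rule gives h'(s) = (-(3/2)s - 5)·e^(s/2). Since e^(s/2) > 0, the only critical point is s = -10/3.
h''(-10/3) has the same sign as -3/2 < 0, so this is a local maximum.
h(-10/3) = (6)·e^(-5/3) ≈ 1.1333.

-10/3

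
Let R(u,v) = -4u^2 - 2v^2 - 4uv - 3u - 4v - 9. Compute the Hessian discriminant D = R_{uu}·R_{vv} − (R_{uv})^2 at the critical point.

16

∂R/∂u = -8u - 4v - 3 = 0 and ∂R/∂v = -4u - 4v - 4 = 0, so (u, v) = (1/4, -5/4).
The Hessian has R_{uu} = -8, R_{vv} = -4, R_{uv} = -4, giving D = 16 > 0 with R_{uu} < 0, so the point is a local maximum.
D = (-8)·(-4) − (-4)^2 = 16.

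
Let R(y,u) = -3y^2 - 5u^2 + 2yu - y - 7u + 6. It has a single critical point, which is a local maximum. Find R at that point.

∂R/∂y = -6y + 2u - 1 = 0 and ∂R/∂u = 2y - 10u - 7 = 0, so (y, u) = (-3/7, -11/14).
The Hessian has R_{yy} = -6, R_{uu} = -10, R_{yu} = 2, giving D = 56 > 0 with R_{yy} < 0, so the point is a local maximum.
R(-3/7, -11/14) = 251/28.

251/28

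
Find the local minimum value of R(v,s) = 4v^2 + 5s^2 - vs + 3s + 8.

596/79

∂R/∂v = 8v - s = 0 and ∂R/∂s = -v + 10s + 3 = 0, so (v, s) = (-3/79, -24/79).
The Hessian has R_{vv} = 8, R_{ss} = 10, R_{vs} = -1, giving D = 79 > 0 with R_{vv} > 0, so the point is a local minimum.
R(-3/79, -24/79) = 596/79.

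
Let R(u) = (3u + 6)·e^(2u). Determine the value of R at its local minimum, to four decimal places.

R'(u) = 3·e^(2u) + (3u + 6)·2·e^(2u) = (6u + 15)·e^(2u). Since e^(2u) > 0, the only critical point is u = -5/2.
R''(-5/2) has the same sign as 6 > 0, so this is a local minimum.
R(-5/2) = (-3/2)·e^(-5) ≈ -0.0101.

-0.0101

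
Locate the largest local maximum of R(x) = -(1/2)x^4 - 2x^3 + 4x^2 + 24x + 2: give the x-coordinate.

2

Critical points: R'(x) = -2x^3 - 6x^2 + 8x + 24 vanishes at x = -3, -2, 2.
Second-derivative test with R''(x) = -6x^2 - 12x + 8: R''(-3) = -10 < 0 ⇒ local maximum; R''(-2) = 8 > 0 ⇒ local minimum; R''(2) = -40 < 0 ⇒ local maximum.
So the largest local maximum value is R(2) = 42.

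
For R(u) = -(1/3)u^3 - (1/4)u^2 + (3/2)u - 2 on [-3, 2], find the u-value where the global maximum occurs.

Differentiating, R'(u) = -u^2 - (1/2)u + 3/2; which vanishes at u = -3/2 and u = 1.
Compare values at every candidate in [-3, 2]: R(-3) = 1/4; R(-3/2) = -59/16; R(1) = -13/12; R(2) = -8/3.
Hence the absolute maximum is 1/4 at u = -3.

-3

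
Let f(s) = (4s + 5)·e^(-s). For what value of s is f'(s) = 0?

-1/4

By the product rule, f'(s) = (-4s - 1)·e^(-s). Since e^(-s) > 0, the only critical point is s = -1/4.
f''(-1/4) has the same sign as -4 < 0, so this is a local maximum.
f(-1/4) = (4)·e^(1/4) ≈ 5.1361.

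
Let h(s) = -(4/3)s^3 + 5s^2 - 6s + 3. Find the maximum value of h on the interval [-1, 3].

Differentiating, h'(s) = -4s^2 + 10s - 6; which vanishes at s = 1 and s = 3/2.
Evaluating at the critical points and endpoints: h(-1) = 46/3, h(1) = 2/3, h(3/2) = 3/4, h(3) = -6.
The maximum over the interval is 46/3, attained at s = -1.

46/3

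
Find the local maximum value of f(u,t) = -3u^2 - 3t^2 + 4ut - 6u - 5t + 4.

383/20

∂f/∂u = -6u + 4t - 6 = 0 and ∂f/∂t = 4u - 6t - 5 = 0, so (u, t) = (-14/5, -27/10).
The Hessian has f_{uu} = -6, f_{tt} = -6, f_{ut} = 4, giving D = 20 > 0 with f_{uu} < 0, so the point is a local maximum.
f(-14/5, -27/10) = 383/20.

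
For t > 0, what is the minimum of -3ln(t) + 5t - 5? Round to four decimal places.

f'(t) = -3/t + 5 = 0 gives t = 3/5.
f''(t) = 3/t², which is positive for t > 0, so this is a local minimum.
f(3/5) = -3·ln(3/5) + 3 - 5 ≈ -0.4675.

-0.4675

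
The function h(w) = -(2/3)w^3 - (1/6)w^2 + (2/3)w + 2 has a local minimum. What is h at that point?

136/81

h'(w) = -2w^2 - (1/3)w + 2/3. Setting h'(w) = 0 gives w ∈ {-2/3, 1/2}.
Second-derivative test with h''(w) = -4w - 1/3: h''(-2/3) = 7/3 > 0 ⇒ local minimum; h''(1/2) = -7/3 < 0 ⇒ local maximum.
Thus h has its local minimum at w = -2/3, with value 136/81.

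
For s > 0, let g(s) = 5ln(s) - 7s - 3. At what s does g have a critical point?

5/7

g'(s) = 5/s − 7 = 0 gives s = 5/7.
g''(s) = -5/s², which is negative for s > 0, so this is a local maximum.
g(5/7) = 5·ln(5/7) - 5 - 3 ≈ -9.6824.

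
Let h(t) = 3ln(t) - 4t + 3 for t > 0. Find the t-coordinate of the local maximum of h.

3/4

h'(t) = 3/t − 4 = 0 gives t = 3/4.
h''(t) = -3/t², which is negative for t > 0, so this is a local maximum.
h(3/4) = 3·ln(3/4) - 3 + 3 ≈ -0.8630.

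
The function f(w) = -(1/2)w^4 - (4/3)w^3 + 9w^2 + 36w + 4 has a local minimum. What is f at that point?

Critical points: f'(w) = -2w^3 - 4w^2 + 18w + 36 vanishes at w = -3, -2, 3.
f''(w) = -6w^2 - 8w + 18. f''(-3) = -12 < 0 ⇒ local maximum; f''(-2) = 10 > 0 ⇒ local minimum; f''(3) = -60 < 0 ⇒ local maximum.
The local minimum is f(-2) = -88/3.

-88/3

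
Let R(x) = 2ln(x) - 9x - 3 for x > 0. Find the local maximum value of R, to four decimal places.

-8.0082

R'(x) = 2/x − 9 = 0 gives x = 2/9.
R''(x) = -2/x², which is negative for x > 0, so this is a local maximum.
R(2/9) = 2·ln(2/9) - 2 - 3 ≈ -8.0082.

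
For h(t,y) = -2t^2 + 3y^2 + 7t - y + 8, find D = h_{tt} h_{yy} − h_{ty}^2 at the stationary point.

-24

∂h/∂t = -4t + 7 = 0 and ∂h/∂y = 6y - 1 = 0, so (t, y) = (7/4, 1/6).
The Hessian has h_{tt} = -4, h_{yy} = 6, h_{ty} = 0, giving D = -24 < 0, so the point is a saddle point.
D = (-4)·(6) − (0)^2 = -24.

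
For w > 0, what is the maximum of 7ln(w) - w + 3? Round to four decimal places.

R'(w) = 7/w − 1 = 0 gives w = 7.
R''(w) = -7/w², which is negative for w > 0, so this is a local maximum.
R(7) = 7·ln(7) - 7 + 3 ≈ 9.6214.

9.6214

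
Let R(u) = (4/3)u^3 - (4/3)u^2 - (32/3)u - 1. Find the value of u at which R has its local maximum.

Critical points: R'(u) = 4u^2 - (8/3)u - 32/3 vanishes at u = -4/3, 2.
Since R''(u) = 8u - 8/3, we get R''(-4/3) = -40/3 < 0 ⇒ local maximum; R''(2) = 40/3 > 0 ⇒ local minimum.
Thus R has its local maximum at u = -4/3, with value 623/81.

-4/3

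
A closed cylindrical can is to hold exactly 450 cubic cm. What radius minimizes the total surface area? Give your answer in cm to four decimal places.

With radius r and height h, πr²h = 450 so h = 450/(πr²), and S(r) = 2πr² + 2πrh = 2πr² + 2·450/r.
S'(r) = 4πr − 2·450/r² = 0 ⇒ r³ = 450/(2π), so r ≈ 4.1528 and h = 2r ≈ 8.3057.
S''(r) = 4π + 4·450/r³ > 0, so this is the minimum; S ≈ 325.0795.

4.1528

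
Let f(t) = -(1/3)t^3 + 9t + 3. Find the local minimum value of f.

Critical points: f'(t) = -t^2 + 9 vanishes at t = -3, 3.
Second-derivative test with f''(t) = -2t: f''(-3) = 6 > 0 ⇒ local minimum; f''(3) = -6 < 0 ⇒ local maximum.
The local minimum is f(-3) = -15.

-15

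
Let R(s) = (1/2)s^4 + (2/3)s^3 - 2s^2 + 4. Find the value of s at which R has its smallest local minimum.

-2

R'(s) = 2s^3 + 2s^2 - 4s. Setting R'(s) = 0 gives s ∈ {-2, 0, 1}.
R''(s) = 6s^2 + 4s - 4. R''(-2) = 12 > 0 ⇒ local minimum; R''(0) = -4 < 0 ⇒ local maximum; R''(1) = 6 > 0 ⇒ local minimum.
The smallest local minimum is R(-2) = -4/3.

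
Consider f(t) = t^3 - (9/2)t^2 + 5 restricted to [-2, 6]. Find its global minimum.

Differentiating, f'(t) = 3t^2 - 9t; which vanishes at t = 0 and t = 3.
Compare values at every candidate in [-2, 6]: f(-2) = -21, f(0) = 5, f(3) = -17/2, f(6) = 59.
So the minimum is f(-2) = -21.

-21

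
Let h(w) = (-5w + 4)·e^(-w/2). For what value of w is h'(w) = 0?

14/5

By the product rule, h'(w) = ((5/2)w - 7)·e^(-w/2). Since e^(-w/2) > 0, the only critical point is w = 14/5.
h''(14/5) has the same sign as 5/2 > 0, so this is a local minimum.
h(14/5) = (-10)·e^(-7/5) ≈ -2.4660.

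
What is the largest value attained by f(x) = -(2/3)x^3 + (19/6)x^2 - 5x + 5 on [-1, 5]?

83/6

The derivative is -2x^2 + (19/3)x - 5, which vanishes at x = 3/2 and x = 5/3.
Evaluating at the critical points and endpoints: f(-1) = 83/6, f(3/2) = 19/8, f(5/3) = 385/162, f(5) = -145/6.
So the maximum is f(-1) = 83/6.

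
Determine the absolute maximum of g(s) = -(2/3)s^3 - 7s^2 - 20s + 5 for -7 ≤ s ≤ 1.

92/3

g'(s) = -2s^2 - 14s - 20, which vanishes at s = -5 and s = -2.
Compare values at every candidate in [-7, 1]: g(-7) = 92/3, g(-5) = 40/3, g(-2) = 67/3, g(1) = -68/3.
Hence the absolute maximum is 92/3 at s = -7.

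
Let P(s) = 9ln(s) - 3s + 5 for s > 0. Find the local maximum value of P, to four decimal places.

5.8875

P'(s) = 9/s − 3 = 0 gives s = 3.
P''(s) = -9/s², which is negative for s > 0, so this is a local maximum.
P(3) = 9·ln(3) - 9 + 5 ≈ 5.8875.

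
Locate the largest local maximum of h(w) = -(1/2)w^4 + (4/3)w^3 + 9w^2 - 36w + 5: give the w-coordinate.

-3

h'(w) = -2w^3 + 4w^2 + 18w - 36 = 0 at w = -3, 2, 3.
Since h''(w) = -6w^2 + 8w + 18, we get h''(-3) = -60 < 0 ⇒ local maximum; h''(2) = 10 > 0 ⇒ local minimum; h''(3) = -12 < 0 ⇒ local maximum.
The largest local maximum is h(-3) = 235/2.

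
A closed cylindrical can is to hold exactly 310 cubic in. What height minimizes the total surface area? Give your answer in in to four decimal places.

7.3354

With radius r and height h, πr²h = 310 so h = 310/(πr²), and S(r) = 2πr² + 2πrh = 2πr² + 2·310/r.
S'(r) = 4πr − 2·310/r² = 0 ⇒ r³ = 310/(2π), so r ≈ 3.6677 and h = 2r ≈ 7.3354.
S''(r) = 4π + 4·310/r³ > 0, so this is the minimum; S ≈ 253.5648.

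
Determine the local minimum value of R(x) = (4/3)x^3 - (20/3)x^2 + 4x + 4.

-8

R'(x) = 4x^2 - (40/3)x + 4. Setting R'(x) = 0 gives x ∈ {1/3, 3}.
Second-derivative test with R''(x) = 8x - 40/3: R''(1/3) = -32/3 < 0 ⇒ local maximum; R''(3) = 32/3 > 0 ⇒ local minimum.
The local minimum is R(3) = -8.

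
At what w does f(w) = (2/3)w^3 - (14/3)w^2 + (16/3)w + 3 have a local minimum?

4

Critical points: f'(w) = 2w^2 - (28/3)w + 16/3 vanishes at w = 2/3, 4.
Second-derivative test with f''(w) = 4w - 28/3: f''(2/3) = -20/3 < 0 ⇒ local maximum; f''(4) = 20/3 > 0 ⇒ local minimum.
The local minimum is f(4) = -23/3.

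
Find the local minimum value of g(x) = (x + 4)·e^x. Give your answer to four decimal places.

-0.0067

g'(x) = 1·e^x + (x + 4)·1·e^x = (x + 5)·e^x. Since e^x > 0, the only critical point is x = -5.
g''(-5) has the same sign as 1 > 0, so this is a local minimum.
g(-5) = (-1)·e^(-5) ≈ -0.0067.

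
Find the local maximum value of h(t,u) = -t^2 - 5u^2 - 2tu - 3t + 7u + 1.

19/2

∂h/∂t = -2t - 2u - 3 = 0 and ∂h/∂u = -2t - 10u + 7 = 0, so (t, u) = (-11/4, 5/4).
The Hessian has h_{tt} = -2, h_{uu} = -10, h_{tu} = -2, giving D = 16 > 0 with h_{tt} < 0, so the point is a local maximum.
h(-11/4, 5/4) = 19/2.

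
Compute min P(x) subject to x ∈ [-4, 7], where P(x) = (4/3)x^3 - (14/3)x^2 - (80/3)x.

-96

Differentiating, P'(x) = 4x^2 - (28/3)x - 80/3; which vanishes at x = -5/3 and x = 4.
Evaluating at the critical points and endpoints: P(-4) = -160/3,  P(-5/3) = 2050/81,  P(4) = -96,  P(7) = 42.
Hence the absolute minimum is -96 at x = 4.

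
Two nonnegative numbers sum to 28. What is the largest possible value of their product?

With x + y = 28, the product is P(x) = x(28 − x).
P'(x) = 28 − 2x = 0 gives x = 14; P'' = −2 < 0, so this is the maximum.
P = 14·14 = 196.

196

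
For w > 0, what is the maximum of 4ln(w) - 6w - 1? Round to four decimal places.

P'(w) = 4/w − 6 = 0 gives w = 2/3.
P''(w) = -4/w², which is negative for w > 0, so this is a local maximum.
P(2/3) = 4·ln(2/3) - 4 - 1 ≈ -6.6219.

-6.6219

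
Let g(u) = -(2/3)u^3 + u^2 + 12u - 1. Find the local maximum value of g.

26

g'(u) = -2u^2 + 2u + 12. Setting g'(u) = 0 gives u ∈ {-2, 3}.
Second-derivative test with g''(u) = -4u + 2: g''(-2) = 10 > 0 ⇒ local minimum; g''(3) = -10 < 0 ⇒ local maximum.
So the local maximum value is g(3) = 26.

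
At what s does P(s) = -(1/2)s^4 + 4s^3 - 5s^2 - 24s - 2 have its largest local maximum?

P'(s) = -2s^3 + 12s^2 - 10s - 24 = 0 at s = -1, 3, 4.
Second-derivative test with P''(s) = -6s^2 + 24s - 10: P''(-1) = -40 < 0 ⇒ local maximum; P''(3) = 8 > 0 ⇒ local minimum; P''(4) = -10 < 0 ⇒ local maximum.
So the largest local maximum value is P(-1) = 25/2.

-1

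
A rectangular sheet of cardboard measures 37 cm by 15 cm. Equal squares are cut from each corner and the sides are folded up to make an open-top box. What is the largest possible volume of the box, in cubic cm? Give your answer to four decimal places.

With cut size x, the volume is V(x) = x(37 − 2x)(15 − 2x) for 0 < x < 7.5.
V'(x) = 12x^2 − 208x + 555. Setting V'(x) = 0 gives x ≈ 3.2944 (the root in (0, 7.5)).
V''(x) = 24x − 208 is negative there, so this is the maximum; V ≈ 842.6900.

842.6900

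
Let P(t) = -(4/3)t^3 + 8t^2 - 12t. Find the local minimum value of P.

P'(t) = -4t^2 + 16t - 12 = 0 at t = 1, 3.
P''(t) = -8t + 16. P''(1) = 8 > 0 ⇒ local minimum; P''(3) = -8 < 0 ⇒ local maximum.
The local minimum is P(1) = -16/3.

-16/3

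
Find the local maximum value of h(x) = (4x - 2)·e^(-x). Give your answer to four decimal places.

0.8925

Differentiating with the product rule gives h'(x) = (-4x + 6)·e^(-x). Since e^(-x) > 0, the only critical point is x = 3/2.
h''(3/2) has the same sign as -4 < 0, so this is a local maximum.
h(3/2) = (4)·e^(-3/2) ≈ 0.8925.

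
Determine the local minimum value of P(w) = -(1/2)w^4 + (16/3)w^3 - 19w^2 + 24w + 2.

13/2

P'(w) = -2w^3 + 16w^2 - 38w + 24 = 0 at w = 1, 3, 4.
Since P''(w) = -6w^2 + 32w - 38, we get P''(1) = -12 < 0 ⇒ local maximum; P''(3) = 4 > 0 ⇒ local minimum; P''(4) = -6 < 0 ⇒ local maximum.
Thus P has its local minimum at w = 3, with value 13/2.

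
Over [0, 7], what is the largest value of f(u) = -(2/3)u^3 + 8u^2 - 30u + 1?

f'(u) = -2u^2 + 16u - 30, which vanishes at u = 3 and u = 5.
Candidates: f(0) = 1,  f(3) = -35,  f(5) = -97/3,  f(7) = -137/3.
So the maximum is f(0) = 1.

1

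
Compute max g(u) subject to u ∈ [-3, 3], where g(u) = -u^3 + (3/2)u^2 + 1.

83/2

Differentiating, g'(u) = -3u^2 + 3u; which vanishes at u = 0 and u = 1.
Candidates: g(-3) = 83/2, g(0) = 1, g(1) = 3/2, g(3) = -25/2.
The maximum over the interval is 83/2, attained at u = -3.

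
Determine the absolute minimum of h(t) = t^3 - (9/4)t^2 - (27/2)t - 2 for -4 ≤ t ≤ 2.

h'(t) = 3t^2 - (9/2)t - 27/2, whose only zero in [-4, 2] is t = -3/2.
Evaluating at the critical points and endpoints: h(-4) = -48,  h(-3/2) = 157/16,  h(2) = -30.
Hence the absolute minimum is -48 at t = -4.

-48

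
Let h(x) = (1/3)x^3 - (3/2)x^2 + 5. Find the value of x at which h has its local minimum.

h'(x) = x^2 - 3x. Setting h'(x) = 0 gives x ∈ {0, 3}.
h''(x) = 2x - 3. h''(0) = -3 < 0 ⇒ local maximum; h''(3) = 3 > 0 ⇒ local minimum.
So the local minimum value is h(3) = 1/2.

3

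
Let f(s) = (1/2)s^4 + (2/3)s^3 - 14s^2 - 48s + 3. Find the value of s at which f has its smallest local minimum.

4

f'(s) = 2s^3 + 2s^2 - 28s - 48. Setting f'(s) = 0 gives s ∈ {-3, -2, 4}.
f''(s) = 6s^2 + 4s - 28. f''(-3) = 14 > 0 ⇒ local minimum; f''(-2) = -12 < 0 ⇒ local maximum; f''(4) = 84 > 0 ⇒ local minimum.
The smallest local minimum is f(4) = -727/3.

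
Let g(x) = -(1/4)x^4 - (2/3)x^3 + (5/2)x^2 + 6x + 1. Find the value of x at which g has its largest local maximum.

Critical points: g'(x) = -x^3 - 2x^2 + 5x + 6 vanishes at x = -3, -1, 2.
Second-derivative test with g''(x) = -3x^2 - 4x + 5: g''(-3) = -10 < 0 ⇒ local maximum; g''(-1) = 6 > 0 ⇒ local minimum; g''(2) = -15 < 0 ⇒ local maximum.
Thus g has its largest local maximum at x = 2, with value 41/3.

2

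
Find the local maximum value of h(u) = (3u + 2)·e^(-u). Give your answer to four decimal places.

Differentiating with the product rule gives h'(u) = (-3u + 1)·e^(-u). Since e^(-u) > 0, the only critical point is u = 1/3.
h''(1/3) has the same sign as -3 < 0, so this is a local maximum.
h(1/3) = (3)·e^(-1/3) ≈ 2.1496.

2.1496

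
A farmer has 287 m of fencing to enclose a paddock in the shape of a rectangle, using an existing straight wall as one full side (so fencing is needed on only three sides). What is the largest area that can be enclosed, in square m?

Let the sides perpendicular to the wall have length x and the parallel side y, so 2x + y = 287 and the area is A = xy = x(287 − 2x).
A'(x) = 287 − 4x = 0 gives x = 287/4, and A''(x) = −4 < 0 confirms a maximum.
Then y = 287 − 2·287/4 = 287/2 and A = 82369/8.

82369/8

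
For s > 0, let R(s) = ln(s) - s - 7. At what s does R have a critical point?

R'(s) = 1/s − 1 = 0 gives s = 1.
R''(s) = -1/s², which is negative for s > 0, so this is a local maximum.
R(1) = 1·ln(1) - 1 - 7 ≈ -8.0000.

1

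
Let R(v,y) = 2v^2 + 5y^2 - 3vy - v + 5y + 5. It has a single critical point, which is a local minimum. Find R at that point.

115/31

∂R/∂v = 4v - 3y - 1 = 0 and ∂R/∂y = -3v + 10y + 5 = 0, so (v, y) = (-5/31, -17/31).
The Hessian has R_{vv} = 4, R_{yy} = 10, R_{vy} = -3, giving D = 31 > 0 with R_{vv} > 0, so the point is a local minimum.
R(-5/31, -17/31) = 115/31.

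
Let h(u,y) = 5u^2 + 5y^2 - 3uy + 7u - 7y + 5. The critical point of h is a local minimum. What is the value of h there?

16/13

∂h/∂u = 10u - 3y + 7 = 0 and ∂h/∂y = -3u + 10y - 7 = 0, so (u, y) = (-7/13, 7/13).
The Hessian has h_{uu} = 10, h_{yy} = 10, h_{uy} = -3, giving D = 91 > 0 with h_{uu} > 0, so the point is a local minimum.
h(-7/13, 7/13) = 16/13.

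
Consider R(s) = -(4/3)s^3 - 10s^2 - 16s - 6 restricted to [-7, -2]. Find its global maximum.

220/3

The derivative is -4s^2 - 20s - 16, whose only zero in [-7, -2] is s = -4.
Evaluating at the critical points and endpoints: R(-7) = 220/3; R(-4) = -50/3; R(-2) = -10/3.
Hence the absolute maximum is 220/3 at s = -7.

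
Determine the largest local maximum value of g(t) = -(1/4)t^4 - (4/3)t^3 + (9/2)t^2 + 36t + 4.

g'(t) = -t^3 - 4t^2 + 9t + 36. Setting g'(t) = 0 gives t ∈ {-4, -3, 3}.
Since g''(t) = -3t^2 - 8t + 9, we get g''(-4) = -7 < 0 ⇒ local maximum; g''(-3) = 6 > 0 ⇒ local minimum; g''(3) = -42 < 0 ⇒ local maximum.
Thus g has its largest local maximum at t = 3, with value 385/4.

385/4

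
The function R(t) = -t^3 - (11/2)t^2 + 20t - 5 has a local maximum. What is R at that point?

257/27

R'(t) = -3t^2 - 11t + 20 = 0 at t = -5, 4/3.
Since R''(t) = -6t - 11, we get R''(-5) = 19 > 0 ⇒ local minimum; R''(4/3) = -19 < 0 ⇒ local maximum.
So the local maximum value is R(4/3) = 257/27.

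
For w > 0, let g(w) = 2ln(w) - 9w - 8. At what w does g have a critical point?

2/9

g'(w) = 2/w − 9 = 0 gives w = 2/9.
g''(w) = -2/w², which is negative for w > 0, so this is a local maximum.
g(2/9) = 2·ln(2/9) - 2 - 8 ≈ -13.0082.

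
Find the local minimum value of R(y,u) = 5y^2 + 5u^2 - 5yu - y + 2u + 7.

∂R/∂y = 10y - 5u - 1 = 0 and ∂R/∂u = -5y + 10u + 2 = 0, so (y, u) = (0, -1/5).
The Hessian has R_{yy} = 10, R_{uu} = 10, R_{yu} = -5, giving D = 75 > 0 with R_{yy} > 0, so the point is a local minimum.
R(0, -1/5) = 34/5.

34/5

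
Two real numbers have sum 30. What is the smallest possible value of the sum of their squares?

450

With a + b = 30, a^2 + b^2 = a^2 + (30 − a)^2.
The derivative 2a − 2(30 − a) = 4a − 60 vanishes at a = 15; second derivative 4 > 0, a minimum.
The minimum is 2·(15)^2 = 450.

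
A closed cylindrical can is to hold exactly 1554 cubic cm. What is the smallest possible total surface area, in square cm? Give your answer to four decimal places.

742.7031

With radius r and height h, πr²h = 1554 so h = 1554/(πr²), and S(r) = 2πr² + 2πrh = 2πr² + 2·1554/r.
S'(r) = 4πr − 2·1554/r² = 0 ⇒ r³ = 1554/(2π), so r ≈ 6.2771 and h = 2r ≈ 12.5541.
S''(r) = 4π + 4·1554/r³ > 0, so this is the minimum; S ≈ 742.7031.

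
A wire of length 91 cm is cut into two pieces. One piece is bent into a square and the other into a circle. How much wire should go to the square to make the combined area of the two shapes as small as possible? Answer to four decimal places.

Let x be the length used for the square. Square side x/4; circle radius (91−x)/(2π).
A(x) = (x/4)² + π·((91−x)/(2π))² = x²/16 + (91−x)²/(4π) for 0 ≤ x ≤ 91. A'(x) = x/8 − (91−x)/(2π) = 0 gives x = 4·91/(π+4) ≈ 50.9690.
A'' = 1/8 + 1/(2π) > 0, so this gives the minimum combined area; x ≈ 50.9690 cm to the square.

50.9690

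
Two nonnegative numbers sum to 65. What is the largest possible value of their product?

4225/4

With x + y = 65, the product is P(x) = x(65 − x).
P'(x) = 65 − 2x = 0 gives x = 65/2; P'' = −2 < 0, so this is the maximum.
P = 65/2·65/2 = 4225/4.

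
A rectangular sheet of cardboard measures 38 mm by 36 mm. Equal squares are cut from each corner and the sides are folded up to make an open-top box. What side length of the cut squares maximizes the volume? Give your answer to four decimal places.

With cut size x, the volume is V(x) = x(38 − 2x)(36 − 2x) for 0 < x < 18.
V'(x) = 12x^2 − 296x + 1368. Setting V'(x) = 0 gives x ≈ 6.1599 (the root in (0, 18)).
V''(x) = 24x − 296 is negative there, so this is the maximum; V ≈ 3745.9108.

6.1599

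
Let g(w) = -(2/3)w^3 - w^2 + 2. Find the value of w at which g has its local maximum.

0

g'(w) = -2w^2 - 2w. Setting g'(w) = 0 gives w ∈ {-1, 0}.
Second-derivative test with g''(w) = -4w - 2: g''(-1) = 2 > 0 ⇒ local minimum; g''(0) = -2 < 0 ⇒ local maximum.
Thus g has its local maximum at w = 0, with value 2.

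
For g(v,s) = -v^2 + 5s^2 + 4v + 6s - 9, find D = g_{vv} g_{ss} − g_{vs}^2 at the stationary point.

∂g/∂v = -2v + 4 = 0 and ∂g/∂s = 10s + 6 = 0, so (v, s) = (2, -3/5).
The Hessian has g_{vv} = -2, g_{ss} = 10, g_{vs} = 0, giving D = -20 < 0, so the point is a saddle point.
D = (-2)·(10) − (0)^2 = -20.

-20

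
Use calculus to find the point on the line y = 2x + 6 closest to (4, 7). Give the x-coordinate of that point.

6/5

Minimize D(x)^2 = (x - 4)^2 + (2x - 1)^2.
d/dx[D^2] = 2(x - 4) + 2·2·(2x - 1) = 0 ⇒ x = 6/5.
Then y = 42/5 and the distance is √(49/5) ≈ 3.1305.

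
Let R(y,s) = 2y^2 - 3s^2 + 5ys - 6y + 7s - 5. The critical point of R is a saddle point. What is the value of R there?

-45/49

∂R/∂y = 4y + 5s - 6 = 0 and ∂R/∂s = 5y - 6s + 7 = 0, so (y, s) = (1/49, 58/49).
The Hessian has R_{yy} = 4, R_{ss} = -6, R_{ys} = 5, giving D = -49 < 0, so the point is a saddle point.
R(1/49, 58/49) = -45/49.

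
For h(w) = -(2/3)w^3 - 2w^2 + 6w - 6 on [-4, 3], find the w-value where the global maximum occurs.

1

The derivative is -2w^2 - 4w + 6, which vanishes at w = -3 and w = 1.
Evaluating at the critical points and endpoints: h(-4) = -58/3; h(-3) = -24; h(1) = -8/3; h(3) = -24.
The maximum over the interval is -8/3, attained at w = 1.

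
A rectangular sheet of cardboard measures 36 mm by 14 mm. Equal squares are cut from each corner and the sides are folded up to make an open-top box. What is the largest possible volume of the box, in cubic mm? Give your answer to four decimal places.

720.5658

With cut size x, the volume is V(x) = x(36 − 2x)(14 − 2x) for 0 < x < 7.
V'(x) = 12x^2 − 200x + 504. Setting V'(x) = 0 gives x ≈ 3.0946 (the root in (0, 7)).
V''(x) = 24x − 200 is negative there, so this is the maximum; V ≈ 720.5658.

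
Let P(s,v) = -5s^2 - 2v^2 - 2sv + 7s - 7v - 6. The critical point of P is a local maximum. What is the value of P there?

25/4

∂P/∂s = -10s - 2v + 7 = 0 and ∂P/∂v = -2s - 4v - 7 = 0, so (s, v) = (7/6, -7/3).
The Hessian has P_{ss} = -10, P_{vv} = -4, P_{sv} = -2, giving D = 36 > 0 with P_{ss} < 0, so the point is a local maximum.
P(7/6, -7/3) = 25/4.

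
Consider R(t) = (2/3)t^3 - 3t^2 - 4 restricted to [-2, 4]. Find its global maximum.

R'(t) = 2t^2 - 6t, which vanishes at t = 0 and t = 3.
Evaluating at the critical points and endpoints: R(-2) = -64/3; R(0) = -4; R(3) = -13; R(4) = -28/3.
The maximum over the interval is -4, attained at t = 0.

-4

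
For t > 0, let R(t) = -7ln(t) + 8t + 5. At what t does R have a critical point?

7/8

R'(t) = -7/t + 8 = 0 gives t = 7/8.
R''(t) = 7/t², which is positive for t > 0, so this is a local minimum.
R(7/8) = -7·ln(7/8) + 7 + 5 ≈ 12.9347.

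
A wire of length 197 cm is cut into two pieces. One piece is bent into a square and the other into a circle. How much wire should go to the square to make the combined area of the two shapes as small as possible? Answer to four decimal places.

110.3395

Let x be the length used for the square. Square side x/4; circle radius (197−x)/(2π).
A(x) = (x/4)² + π·((197−x)/(2π))² = x²/16 + (197−x)²/(4π) for 0 ≤ x ≤ 197. A'(x) = x/8 − (197−x)/(2π) = 0 gives x = 4·197/(π+4) ≈ 110.3395.
A'' = 1/8 + 1/(2π) > 0, so this gives the minimum combined area; x ≈ 110.3395 cm to the square.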